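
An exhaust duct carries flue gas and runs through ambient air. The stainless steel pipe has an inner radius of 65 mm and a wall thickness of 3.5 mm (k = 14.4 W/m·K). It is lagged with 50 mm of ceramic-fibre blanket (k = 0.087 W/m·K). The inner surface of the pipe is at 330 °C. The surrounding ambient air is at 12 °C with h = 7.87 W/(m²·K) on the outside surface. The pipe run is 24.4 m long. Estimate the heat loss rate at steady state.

Radial resistances (cylindrical: R_cond = ln(r_o/r_i)/(2πkL), R_conv = 1/(h·2πrL)):
R_stainless steel pipe wall = ln(68.5/65)/(2π×14.4×24.4) = 2.376×10^-5 K/W
R_ceramic-fibre blanket = ln(118.5/68.5)/(2π×0.087×24.4) = 0.04109 K/W
R_outer film = 1/(h_o·2πr_oL) = 1/(7.87×2π×0.1185×24.4) = 0.006994 K/W
R_total = 0.04811 K/W
Q = ΔT/R_total = 318/0.04811

Q ≈ 6610 W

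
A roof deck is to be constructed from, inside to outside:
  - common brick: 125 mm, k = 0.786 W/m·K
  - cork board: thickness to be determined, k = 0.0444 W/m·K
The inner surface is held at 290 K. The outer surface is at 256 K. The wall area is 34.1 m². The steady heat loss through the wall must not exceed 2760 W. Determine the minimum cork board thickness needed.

L ≈ 11.6 mm

Series thermal resistances:
R_common brick = L/(kA) = 0.125/(0.786×34.1) = 0.004664 K/W
Sum of the known resistances R_other = 0.004664 K/W
Required total resistance R_tot = ΔT/Q_allow = 34/2760 = 0.01232 K/W
R_cork board = R_tot − R_other = 0.007655 K/W
L = R·k·A = 0.007655×0.0444×34.1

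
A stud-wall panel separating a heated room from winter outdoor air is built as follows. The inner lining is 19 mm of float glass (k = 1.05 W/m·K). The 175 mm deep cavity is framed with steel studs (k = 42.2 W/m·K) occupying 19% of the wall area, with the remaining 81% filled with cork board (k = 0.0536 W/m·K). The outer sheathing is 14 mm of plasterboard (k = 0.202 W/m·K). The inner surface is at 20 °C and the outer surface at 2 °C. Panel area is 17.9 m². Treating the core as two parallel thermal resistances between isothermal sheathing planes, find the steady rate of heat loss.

Sheathing layers in series; stud and cavity paths in parallel between them.
R_inner = 0.019/(1.05×17.9) = 0.001011 K/W
R_stud  = 0.175/(42.2×0.19×17.9) = 0.001219 K/W
R_cav   = 0.175/(0.0536×0.81×17.9) = 0.2252 K/W
1/R_core = 1/R_stud + 1/R_cav → R_core = 0.001213 K/W
R_outer = 0.014/(0.202×17.9) = 0.003872 K/W
R_total = 0.006096 K/W
Q = ΔT/R_total = 18/0.006096

Q ≈ 2950 W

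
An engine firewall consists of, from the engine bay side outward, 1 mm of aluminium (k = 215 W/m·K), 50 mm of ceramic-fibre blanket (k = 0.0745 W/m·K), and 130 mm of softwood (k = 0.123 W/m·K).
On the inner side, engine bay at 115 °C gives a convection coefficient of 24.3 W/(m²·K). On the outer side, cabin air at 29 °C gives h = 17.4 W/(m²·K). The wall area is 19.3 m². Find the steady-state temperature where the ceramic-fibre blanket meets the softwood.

T ≈ 81.5 °C

Using the resistance-network approach (series):
R_inner film = 1/(h_i·A) = 1/(24.3×19.3) = 0.002132 K/W
R_aluminium = L/(kA) = 0.001/(215×19.3) = 2.41×10^-7 K/W
R_ceramic-fibre blanket = L/(kA) = 0.05/(0.0745×19.3) = 0.03477 K/W
R_softwood = L/(kA) = 0.13/(0.123×19.3) = 0.05476 K/W
R_outer film = 1/(h_o·A) = 1/(17.4×19.3) = 0.002978 K/W
R_total = 0.09465 K/W;  Q = ΔT/R_total = 86/0.09465 = 908.6 W
T_interface = T_inner − Q·ΣR(inner→interface) = 115 − 909×0.03691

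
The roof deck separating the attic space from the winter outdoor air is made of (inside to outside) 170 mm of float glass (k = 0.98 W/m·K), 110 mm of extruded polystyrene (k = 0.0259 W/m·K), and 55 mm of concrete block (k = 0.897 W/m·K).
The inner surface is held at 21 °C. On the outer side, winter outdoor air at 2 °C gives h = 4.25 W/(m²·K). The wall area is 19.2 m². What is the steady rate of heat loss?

Thermal resistances in series:
R_float glass = L/(kA) = 0.17/(0.98×19.2) = 0.009035 K/W
R_extruded polystyrene = L/(kA) = 0.11/(0.0259×19.2) = 0.2212 K/W
R_concrete block = L/(kA) = 0.055/(0.897×19.2) = 0.003194 K/W
R_outer film = 1/(h_o·A) = 1/(4.25×19.2) = 0.01225 K/W
R_total = 0.2457 K/W
Q = ΔT / R_total = 19 / 0.2457

Q ≈ 77.3 W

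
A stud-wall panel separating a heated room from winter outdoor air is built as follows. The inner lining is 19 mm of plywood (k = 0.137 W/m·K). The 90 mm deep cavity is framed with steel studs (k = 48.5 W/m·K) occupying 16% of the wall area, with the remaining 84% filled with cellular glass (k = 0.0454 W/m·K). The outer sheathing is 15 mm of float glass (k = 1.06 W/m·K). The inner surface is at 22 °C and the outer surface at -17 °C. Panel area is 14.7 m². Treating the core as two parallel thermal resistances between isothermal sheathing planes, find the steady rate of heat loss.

Sheathing layers in series; stud and cavity paths in parallel between them.
R_inner = 0.019/(0.137×14.7) = 0.009434 K/W
R_stud  = 0.09/(48.5×0.16×14.7) = 7.89×10^-4 K/W
R_cav   = 0.09/(0.0454×0.84×14.7) = 0.1605 K/W
1/R_core = 1/R_stud + 1/R_cav → R_core = 7.851×10^-4 K/W
R_outer = 0.015/(1.06×14.7) = 9.626×10^-4 K/W
R_total = 0.01118 K/W
Q = ΔT/R_total = 39/0.01118

Q ≈ 3490 W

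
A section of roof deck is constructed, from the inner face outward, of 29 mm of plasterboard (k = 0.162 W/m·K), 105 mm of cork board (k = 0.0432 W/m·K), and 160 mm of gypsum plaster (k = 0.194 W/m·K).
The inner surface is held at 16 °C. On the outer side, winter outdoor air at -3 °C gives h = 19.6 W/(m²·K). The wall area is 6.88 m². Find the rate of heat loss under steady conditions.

Q ≈ 37.5 W

Series thermal resistances:
R_plasterboard = L/(kA) = 0.029/(0.162×6.88) = 0.02602 K/W
R_cork board = L/(kA) = 0.105/(0.0432×6.88) = 0.3533 K/W
R_gypsum plaster = L/(kA) = 0.16/(0.194×6.88) = 0.1199 K/W
R_outer film = 1/(h_o·A) = 1/(19.6×6.88) = 0.007416 K/W
R_total = 0.5066 K/W
Q = ΔT / R_total = 19 / 0.5066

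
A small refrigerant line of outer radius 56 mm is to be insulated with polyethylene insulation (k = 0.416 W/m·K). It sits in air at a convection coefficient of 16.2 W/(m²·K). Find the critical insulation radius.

For a cylinder r_cr = k/h = 0.416/16.2
r_cr = 25.7 mm; since the bare radius (56 mm) is above r_cr, any added insulation will reduce heat loss.

r_cr ≈ 25.7 mm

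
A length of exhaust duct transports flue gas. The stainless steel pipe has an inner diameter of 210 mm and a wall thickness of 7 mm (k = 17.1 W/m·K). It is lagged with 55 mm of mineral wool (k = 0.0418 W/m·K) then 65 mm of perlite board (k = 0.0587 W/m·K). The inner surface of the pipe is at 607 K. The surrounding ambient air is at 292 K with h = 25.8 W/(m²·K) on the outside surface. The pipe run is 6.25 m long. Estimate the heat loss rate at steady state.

Radial resistances (cylindrical: R_cond = ln(r_o/r_i)/(2πkL), R_conv = 1/(h·2πrL)):
R_stainless steel pipe wall = ln(112/105)/(2π×17.1×6.25) = 9.611×10^-5 K/W
R_mineral wool = ln(167/112)/(2π×0.0418×6.25) = 0.2434 K/W
R_perlite board = ln(232/167)/(2π×0.0587×6.25) = 0.1426 K/W
R_outer film = 1/(h_o·2πr_oL) = 1/(25.8×2π×0.232×6.25) = 0.004254 K/W
R_total = 0.3903 K/W
Q = ΔT/R_total = 315/0.3903

Q ≈ 807 W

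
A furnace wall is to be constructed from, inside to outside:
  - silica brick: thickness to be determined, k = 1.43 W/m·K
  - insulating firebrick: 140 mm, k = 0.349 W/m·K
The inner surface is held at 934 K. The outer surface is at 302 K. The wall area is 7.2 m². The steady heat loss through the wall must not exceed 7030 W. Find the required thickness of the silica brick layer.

L ≈ 352 mm

Treating each layer as a thermal resistance in series:
R_insulating firebrick = L/(kA) = 0.14/(0.349×7.2) = 0.05571 K/W
Sum of the known resistances R_other = 0.05571 K/W
Required total resistance R_tot = ΔT/Q_allow = 632/7030 = 0.0899 K/W
R_silica brick = R_tot − R_other = 0.03419 K/W
L = R·k·A = 0.03419×1.43×7.2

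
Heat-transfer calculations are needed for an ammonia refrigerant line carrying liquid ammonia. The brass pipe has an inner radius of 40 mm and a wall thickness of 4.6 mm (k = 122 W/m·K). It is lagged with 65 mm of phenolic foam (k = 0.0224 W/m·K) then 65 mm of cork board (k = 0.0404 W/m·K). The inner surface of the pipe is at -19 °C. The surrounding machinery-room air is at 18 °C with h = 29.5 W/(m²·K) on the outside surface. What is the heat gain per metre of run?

Cylindrical conduction, so R = ln(r₂/r₁)/(2πkL) per layer, in series:
R_brass pipe wall = ln(44.6/40)/(2π×122×1) = 1.42×10^-4 K/W
R_phenolic foam = ln(109.6/44.6)/(2π×0.0224×1) = 6.388 K/W
R_cork board = ln(174.6/109.6)/(2π×0.0404×1) = 1.834 K/W
R_outer film = 1/(h_o·2πr_oL) = 1/(29.5×2π×0.1746×1) = 0.0309 K/W
R_total = 8.254 K/W
Q = ΔT/R_total = 37/8.254

q′ ≈ 4.48 W/m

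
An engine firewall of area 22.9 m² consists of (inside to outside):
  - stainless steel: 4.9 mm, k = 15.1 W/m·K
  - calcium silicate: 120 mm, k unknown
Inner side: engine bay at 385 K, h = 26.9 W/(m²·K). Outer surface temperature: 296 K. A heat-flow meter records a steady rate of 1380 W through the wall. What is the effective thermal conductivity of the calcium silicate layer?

k ≈ 0.0834 W/(m·K)

Series thermal resistances:
R_inner film = 1/(h_i·A) = 1/(26.9×22.9) = 0.001623 K/W
R_stainless steel = L/(kA) = 0.0049/(15.1×22.9) = 1.417×10^-5 K/W
Sum of known resistances R_other = 0.001638 K/W
Total R = ΔT/Q = 89/1380 = 0.06449 K/W
R_calcium silicate = R_total − R_other = 0.06286 K/W
k = L/(R·A) = 0.12/(0.06286×22.9)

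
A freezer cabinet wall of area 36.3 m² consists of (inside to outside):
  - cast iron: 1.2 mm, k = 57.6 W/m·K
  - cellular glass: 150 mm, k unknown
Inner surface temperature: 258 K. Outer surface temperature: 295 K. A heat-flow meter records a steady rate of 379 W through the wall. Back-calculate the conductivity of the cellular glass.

k ≈ 0.0423 W/(m·K)

Model the wall as resistances in series:
R_cast iron = L/(kA) = 0.0012/(57.6×36.3) = 5.739×10^-7 K/W
Sum of known resistances R_other = 5.739×10^-7 K/W
Total R = ΔT/Q = 37/379 = 0.09763 K/W
R_cellular glass = R_total − R_other = 0.09762 K/W
k = L/(R·A) = 0.15/(0.09762×36.3)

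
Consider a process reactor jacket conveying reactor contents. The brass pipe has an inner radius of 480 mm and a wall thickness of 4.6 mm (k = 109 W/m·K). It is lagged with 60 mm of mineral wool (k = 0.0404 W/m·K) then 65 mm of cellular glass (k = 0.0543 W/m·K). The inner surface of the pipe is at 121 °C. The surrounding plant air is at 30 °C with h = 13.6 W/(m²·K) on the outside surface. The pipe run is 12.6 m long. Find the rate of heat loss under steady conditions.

Per-layer cylindrical resistances, series-summed:
R_brass pipe wall = ln(484.6/480)/(2π×109×12.6) = 1.105×10^-6 K/W
R_mineral wool = ln(544.6/484.6)/(2π×0.0404×12.6) = 0.0365 K/W
R_cellular glass = ln(609.6/544.6)/(2π×0.0543×12.6) = 0.02623 K/W
R_outer film = 1/(h_o·2πr_oL) = 1/(13.6×2π×0.6096×12.6) = 0.001524 K/W
R_total = 0.06425 K/W
Q = ΔT/R_total = 91/0.06425

Q ≈ 1420 W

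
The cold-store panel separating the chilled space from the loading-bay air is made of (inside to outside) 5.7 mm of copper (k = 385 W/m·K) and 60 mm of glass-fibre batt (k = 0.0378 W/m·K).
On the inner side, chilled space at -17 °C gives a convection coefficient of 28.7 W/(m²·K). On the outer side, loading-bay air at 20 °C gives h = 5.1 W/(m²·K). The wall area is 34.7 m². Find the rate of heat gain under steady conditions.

Q ≈ 706 W

Model the wall as resistances in series:
R_inner film = 1/(h_i·A) = 1/(28.7×34.7) = 0.001004 K/W
R_copper = L/(kA) = 0.0057/(385×34.7) = 4.267×10^-7 K/W
R_glass-fibre batt = L/(kA) = 0.06/(0.0378×34.7) = 0.04574 K/W
R_outer film = 1/(h_o·A) = 1/(5.1×34.7) = 0.005651 K/W
R_total = 0.0524 K/W
Q = ΔT / R_total = 37 / 0.0524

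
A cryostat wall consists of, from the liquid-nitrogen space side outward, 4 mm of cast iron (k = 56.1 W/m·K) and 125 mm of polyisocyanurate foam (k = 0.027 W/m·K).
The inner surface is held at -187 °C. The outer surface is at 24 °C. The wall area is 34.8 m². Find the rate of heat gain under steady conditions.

Treating each layer as a thermal resistance in series:
R_cast iron = L/(kA) = 0.004/(56.1×34.8) = 2.049×10^-6 K/W
R_polyisocyanurate foam = L/(kA) = 0.125/(0.027×34.8) = 0.133 K/W
R_total = 0.133 K/W
Q = ΔT / R_total = 211 / 0.133

Q ≈ 1590 W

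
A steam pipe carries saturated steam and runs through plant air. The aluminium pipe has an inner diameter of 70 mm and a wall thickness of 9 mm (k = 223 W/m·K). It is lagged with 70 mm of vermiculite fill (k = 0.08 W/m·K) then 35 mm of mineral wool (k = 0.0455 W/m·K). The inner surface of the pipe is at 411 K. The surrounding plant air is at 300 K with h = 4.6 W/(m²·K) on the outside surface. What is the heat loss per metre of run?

Cylindrical conduction, so R = ln(r₂/r₁)/(2πkL) per layer, in series:
R_aluminium pipe wall = ln(44/35)/(2π×223×1) = 1.633×10^-4 K/W
R_vermiculite fill = ln(114/44)/(2π×0.08×1) = 1.894 K/W
R_mineral wool = ln(149/114)/(2π×0.0455×1) = 0.9366 K/W
R_outer film = 1/(h_o·2πr_oL) = 1/(4.6×2π×0.149×1) = 0.2322 K/W
R_total = 3.063 K/W
Q = ΔT/R_total = 111/3.063

q′ ≈ 36.2 W/m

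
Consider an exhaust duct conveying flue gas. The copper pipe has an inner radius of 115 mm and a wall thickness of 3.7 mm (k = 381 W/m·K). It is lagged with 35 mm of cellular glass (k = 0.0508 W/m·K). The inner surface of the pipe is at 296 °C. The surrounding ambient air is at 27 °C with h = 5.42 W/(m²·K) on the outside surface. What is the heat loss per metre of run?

q′ ≈ 269 W/m

Per-layer cylindrical resistances, series-summed:
R_copper pipe wall = ln(118.7/115)/(2π×381×1) = 1.323×10^-5 K/W
R_cellular glass = ln(153.7/118.7)/(2π×0.0508×1) = 0.8096 K/W
R_outer film = 1/(h_o·2πr_oL) = 1/(5.42×2π×0.1537×1) = 0.191 K/W
R_total = 1.001 K/W
Q = ΔT/R_total = 269/1.001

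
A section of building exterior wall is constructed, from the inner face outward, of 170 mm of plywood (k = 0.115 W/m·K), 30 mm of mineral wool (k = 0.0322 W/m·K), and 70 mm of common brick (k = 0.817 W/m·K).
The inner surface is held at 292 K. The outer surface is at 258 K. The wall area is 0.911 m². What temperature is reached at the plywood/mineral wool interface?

T ≈ 272 K

Thermal resistances in series:
R_plywood = L/(kA) = 0.17/(0.115×0.911) = 1.623 K/W
R_mineral wool = L/(kA) = 0.03/(0.0322×0.911) = 1.023 K/W
R_common brick = L/(kA) = 0.07/(0.817×0.911) = 0.09405 K/W
R_total = 2.739 K/W;  Q = ΔT/R_total = 34/2.739 = 12.41 W
T_interface = T_inner − Q·ΣR(inner→interface) = 292 − 12.4×1.623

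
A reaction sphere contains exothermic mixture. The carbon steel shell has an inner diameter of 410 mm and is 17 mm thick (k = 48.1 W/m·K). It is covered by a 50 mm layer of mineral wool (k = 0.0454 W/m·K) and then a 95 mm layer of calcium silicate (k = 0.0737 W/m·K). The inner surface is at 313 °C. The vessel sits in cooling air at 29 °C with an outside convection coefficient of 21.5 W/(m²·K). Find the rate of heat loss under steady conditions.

Q ≈ 113 W

Each spherical layer contributes R = (1/r_i − 1/r_o)/(4πk):
R_carbon steel shell = (1/0.205 − 1/0.222)/(4π×48.1) = 6.18×10^-4 K/W
R_mineral wool = (1/0.222 − 1/0.272)/(4π×0.0454) = 1.451 K/W
R_calcium silicate = (1/0.272 − 1/0.367)/(4π×0.0737) = 1.028 K/W
R_outer film = 1/(h·4πr_o²) = 1/(21.5×4π×0.367²) = 0.02748 K/W
R_total = 2.507 K/W
Q = ΔT/R_total = 284/2.507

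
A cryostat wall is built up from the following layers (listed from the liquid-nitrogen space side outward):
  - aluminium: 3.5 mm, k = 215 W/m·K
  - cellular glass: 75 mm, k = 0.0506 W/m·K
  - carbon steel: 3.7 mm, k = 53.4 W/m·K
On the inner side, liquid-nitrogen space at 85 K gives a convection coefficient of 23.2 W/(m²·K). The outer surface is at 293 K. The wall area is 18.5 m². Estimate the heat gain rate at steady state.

Thermal resistances in series:
R_inner film = 1/(h_i·A) = 1/(23.2×18.5) = 0.00233 K/W
R_aluminium = L/(kA) = 0.0035/(215×18.5) = 8.799×10^-7 K/W
R_cellular glass = L/(kA) = 0.075/(0.0506×18.5) = 0.08012 K/W
R_carbon steel = L/(kA) = 0.0037/(53.4×18.5) = 3.745×10^-6 K/W
R_total = 0.08245 K/W
Q = ΔT / R_total = 208 / 0.08245

Q ≈ 2520 W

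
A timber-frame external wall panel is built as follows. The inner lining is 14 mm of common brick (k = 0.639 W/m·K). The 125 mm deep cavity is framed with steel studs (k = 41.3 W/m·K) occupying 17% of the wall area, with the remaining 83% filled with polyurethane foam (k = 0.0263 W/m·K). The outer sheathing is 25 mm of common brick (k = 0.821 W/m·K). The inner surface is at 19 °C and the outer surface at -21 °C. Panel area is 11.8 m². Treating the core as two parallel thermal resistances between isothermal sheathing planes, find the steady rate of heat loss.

Q ≈ 6730 W

Sheathing layers in series; stud and cavity paths in parallel between them.
R_inner = 0.014/(0.639×11.8) = 0.001857 K/W
R_stud  = 0.125/(41.3×0.17×11.8) = 0.001509 K/W
R_cav   = 0.125/(0.0263×0.83×11.8) = 0.4853 K/W
1/R_core = 1/R_stud + 1/R_cav → R_core = 0.001504 K/W
R_outer = 0.025/(0.821×11.8) = 0.002581 K/W
R_total = 0.005941 K/W
Q = ΔT/R_total = 40/0.005941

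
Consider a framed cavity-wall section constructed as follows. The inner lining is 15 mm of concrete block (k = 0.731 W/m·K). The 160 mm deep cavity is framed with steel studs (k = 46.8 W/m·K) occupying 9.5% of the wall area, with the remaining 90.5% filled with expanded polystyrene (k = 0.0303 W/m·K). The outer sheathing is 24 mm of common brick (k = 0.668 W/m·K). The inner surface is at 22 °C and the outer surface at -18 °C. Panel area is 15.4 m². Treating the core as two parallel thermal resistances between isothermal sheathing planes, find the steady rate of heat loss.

Q ≈ 6680 W

Sheathing layers in series; stud and cavity paths in parallel between them.
R_inner = 0.015/(0.731×15.4) = 0.001332 K/W
R_stud  = 0.16/(46.8×0.095×15.4) = 0.002337 K/W
R_cav   = 0.16/(0.0303×0.905×15.4) = 0.3789 K/W
1/R_core = 1/R_stud + 1/R_cav → R_core = 0.002323 K/W
R_outer = 0.024/(0.668×15.4) = 0.002333 K/W
R_total = 0.005988 K/W
Q = ΔT/R_total = 40/0.005988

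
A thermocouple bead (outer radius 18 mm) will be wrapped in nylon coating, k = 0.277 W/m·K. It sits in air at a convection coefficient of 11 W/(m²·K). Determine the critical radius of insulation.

For a sphere r_cr = 2k/h = 2×0.277/11
r_cr = 50.4 mm; since the bare radius (18 mm) is below r_cr, adding a thin layer of insulation will *increase* heat loss.

r_cr ≈ 50.4 mm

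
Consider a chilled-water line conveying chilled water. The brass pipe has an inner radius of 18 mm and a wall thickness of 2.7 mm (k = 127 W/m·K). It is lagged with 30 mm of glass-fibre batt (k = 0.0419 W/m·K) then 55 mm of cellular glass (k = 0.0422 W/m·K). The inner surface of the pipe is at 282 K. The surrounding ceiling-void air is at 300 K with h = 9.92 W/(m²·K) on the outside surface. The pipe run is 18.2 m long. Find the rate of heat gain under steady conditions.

Treating each annulus and film as a series resistance:
R_brass pipe wall = ln(20.7/18)/(2π×127×18.2) = 9.624×10^-6 K/W
R_glass-fibre batt = ln(50.7/20.7)/(2π×0.0419×18.2) = 0.187 K/W
R_cellular glass = ln(105.7/50.7)/(2π×0.0422×18.2) = 0.1522 K/W
R_outer film = 1/(h_o·2πr_oL) = 1/(9.92×2π×0.1057×18.2) = 0.00834 K/W
R_total = 0.3475 K/W
Q = ΔT/R_total = 18/0.3475

Q ≈ 51.8 W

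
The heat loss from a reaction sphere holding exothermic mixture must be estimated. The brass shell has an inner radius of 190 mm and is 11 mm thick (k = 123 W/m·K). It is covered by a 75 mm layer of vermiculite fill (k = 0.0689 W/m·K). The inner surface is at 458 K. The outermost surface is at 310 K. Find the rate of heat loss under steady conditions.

Q ≈ 94.8 W

Each spherical layer contributes R = (1/r_i − 1/r_o)/(4πk):
R_brass shell = (1/0.19 − 1/0.201)/(4π×123) = 1.863×10^-4 K/W
R_vermiculite fill = (1/0.201 − 1/0.276)/(4π×0.0689) = 1.561 K/W
R_total = 1.562 K/W
Q = ΔT/R_total = 148/1.562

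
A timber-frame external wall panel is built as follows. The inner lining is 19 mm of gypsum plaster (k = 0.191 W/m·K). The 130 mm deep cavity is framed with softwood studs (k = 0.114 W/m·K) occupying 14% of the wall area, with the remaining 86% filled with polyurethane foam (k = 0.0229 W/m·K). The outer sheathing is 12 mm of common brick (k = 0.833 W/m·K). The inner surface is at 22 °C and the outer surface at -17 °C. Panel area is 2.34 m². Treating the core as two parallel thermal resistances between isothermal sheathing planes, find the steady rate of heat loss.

Sheathing layers in series; stud and cavity paths in parallel between them.
R_inner = 0.019/(0.191×2.34) = 0.04251 K/W
R_stud  = 0.13/(0.114×0.14×2.34) = 3.481 K/W
R_cav   = 0.13/(0.0229×0.86×2.34) = 2.821 K/W
1/R_core = 1/R_stud + 1/R_cav → R_core = 1.558 K/W
R_outer = 0.012/(0.833×2.34) = 0.006156 K/W
R_total = 1.607 K/W
Q = ΔT/R_total = 39/1.607

Q ≈ 24.3 W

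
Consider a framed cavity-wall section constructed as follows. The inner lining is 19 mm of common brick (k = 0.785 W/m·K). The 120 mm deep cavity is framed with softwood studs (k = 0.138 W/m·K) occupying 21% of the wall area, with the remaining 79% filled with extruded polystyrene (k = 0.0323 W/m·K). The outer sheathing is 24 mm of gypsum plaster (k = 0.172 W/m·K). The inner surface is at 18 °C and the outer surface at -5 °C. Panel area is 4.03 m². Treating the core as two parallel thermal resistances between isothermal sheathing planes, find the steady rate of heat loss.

Q ≈ 39.2 W

Sheathing layers in series; stud and cavity paths in parallel between them.
R_inner = 0.019/(0.785×4.03) = 0.006006 K/W
R_stud  = 0.12/(0.138×0.21×4.03) = 1.027 K/W
R_cav   = 0.12/(0.0323×0.79×4.03) = 1.167 K/W
1/R_core = 1/R_stud + 1/R_cav → R_core = 0.5464 K/W
R_outer = 0.024/(0.172×4.03) = 0.03462 K/W
R_total = 0.587 K/W
Q = ΔT/R_total = 23/0.587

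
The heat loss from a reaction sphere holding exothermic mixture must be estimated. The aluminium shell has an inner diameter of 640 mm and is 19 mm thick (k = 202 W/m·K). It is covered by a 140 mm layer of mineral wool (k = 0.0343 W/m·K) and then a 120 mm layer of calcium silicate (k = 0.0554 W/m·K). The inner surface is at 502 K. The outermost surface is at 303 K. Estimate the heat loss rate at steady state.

Q ≈ 76.5 W

Spherical conduction: R = (1/r_in − 1/r_out)/(4πk) per layer; series-sum.
R_aluminium shell = (1/0.32 − 1/0.339)/(4π×202) = 6.9×10^-5 K/W
R_mineral wool = (1/0.339 − 1/0.479)/(4π×0.0343) = 2 K/W
R_calcium silicate = (1/0.479 − 1/0.599)/(4π×0.0554) = 0.6008 K/W
R_total = 2.601 K/W
Q = ΔT/R_total = 199/2.601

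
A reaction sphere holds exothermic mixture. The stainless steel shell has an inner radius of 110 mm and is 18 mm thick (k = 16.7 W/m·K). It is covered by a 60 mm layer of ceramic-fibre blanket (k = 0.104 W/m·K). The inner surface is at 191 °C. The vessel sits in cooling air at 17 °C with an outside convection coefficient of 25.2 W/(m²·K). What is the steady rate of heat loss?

Radial (spherical) resistances in series:
R_stainless steel shell = (1/0.11 − 1/0.128)/(4π×16.7) = 0.006092 K/W
R_ceramic-fibre blanket = (1/0.128 − 1/0.188)/(4π×0.104) = 1.908 K/W
R_outer film = 1/(h·4πr_o²) = 1/(25.2×4π×0.188²) = 0.08935 K/W
R_total = 2.003 K/W
Q = ΔT/R_total = 174/2.003

Q ≈ 86.9 W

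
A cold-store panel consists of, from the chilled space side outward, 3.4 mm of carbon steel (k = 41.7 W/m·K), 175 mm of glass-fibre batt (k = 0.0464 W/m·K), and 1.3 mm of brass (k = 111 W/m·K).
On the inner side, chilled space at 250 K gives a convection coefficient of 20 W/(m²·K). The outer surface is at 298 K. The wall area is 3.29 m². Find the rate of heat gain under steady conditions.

Q ≈ 41.3 W

Model the wall as resistances in series:
R_inner film = 1/(h_i·A) = 1/(20×3.29) = 0.0152 K/W
R_carbon steel = L/(kA) = 0.0034/(41.7×3.29) = 2.478×10^-5 K/W
R_glass-fibre batt = L/(kA) = 0.175/(0.0464×3.29) = 1.146 K/W
R_brass = L/(kA) = 0.0013/(111×3.29) = 3.56×10^-6 K/W
R_total = 1.162 K/W
Q = ΔT / R_total = 48 / 1.162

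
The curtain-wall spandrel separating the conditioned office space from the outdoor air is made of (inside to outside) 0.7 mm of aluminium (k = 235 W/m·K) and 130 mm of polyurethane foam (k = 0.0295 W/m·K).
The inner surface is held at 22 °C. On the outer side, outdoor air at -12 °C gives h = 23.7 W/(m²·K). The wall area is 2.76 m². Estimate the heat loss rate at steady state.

Q ≈ 21.1 W

Model the wall as resistances in series:
R_aluminium = L/(kA) = 0.0007/(235×2.76) = 1.079×10^-6 K/W
R_polyurethane foam = L/(kA) = 0.13/(0.0295×2.76) = 1.597 K/W
R_outer film = 1/(h_o·A) = 1/(23.7×2.76) = 0.01529 K/W
R_total = 1.612 K/W
Q = ΔT / R_total = 34 / 1.612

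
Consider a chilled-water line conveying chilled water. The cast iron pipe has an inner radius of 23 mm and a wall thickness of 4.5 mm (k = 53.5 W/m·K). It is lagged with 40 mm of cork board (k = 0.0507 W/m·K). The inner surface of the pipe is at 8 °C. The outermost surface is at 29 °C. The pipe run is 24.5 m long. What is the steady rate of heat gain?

Cylindrical conduction, so R = ln(r₂/r₁)/(2πkL) per layer, in series:
R_cast iron pipe wall = ln(27.5/23)/(2π×53.5×24.5) = 2.17×10^-5 K/W
R_cork board = ln(67.5/27.5)/(2π×0.0507×24.5) = 0.1151 K/W
R_total = 0.1151 K/W
Q = ΔT/R_total = 21/0.1151

Q ≈ 182 W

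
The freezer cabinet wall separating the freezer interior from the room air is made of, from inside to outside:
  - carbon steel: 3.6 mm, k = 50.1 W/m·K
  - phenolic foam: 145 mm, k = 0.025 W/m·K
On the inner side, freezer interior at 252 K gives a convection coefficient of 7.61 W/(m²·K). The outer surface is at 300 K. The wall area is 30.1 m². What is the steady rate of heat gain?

Series thermal resistances:
R_inner film = 1/(h_i·A) = 1/(7.61×30.1) = 0.004366 K/W
R_carbon steel = L/(kA) = 0.0036/(50.1×30.1) = 2.387×10^-6 K/W
R_phenolic foam = L/(kA) = 0.145/(0.025×30.1) = 0.1927 K/W
R_total = 0.1971 K/W
Q = ΔT / R_total = 48 / 0.1971

Q ≈ 244 W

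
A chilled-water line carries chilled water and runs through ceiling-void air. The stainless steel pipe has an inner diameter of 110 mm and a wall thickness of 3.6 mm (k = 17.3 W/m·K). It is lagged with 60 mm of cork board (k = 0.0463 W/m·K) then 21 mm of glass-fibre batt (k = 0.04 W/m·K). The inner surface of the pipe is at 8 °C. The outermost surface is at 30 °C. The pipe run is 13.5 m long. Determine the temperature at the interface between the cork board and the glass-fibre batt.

Radial resistances (cylindrical: R_cond = ln(r_o/r_i)/(2πkL), R_conv = 1/(h·2πrL)):
R_stainless steel pipe wall = ln(58.6/55)/(2π×17.3×13.5) = 4.321×10^-5 K/W
R_cork board = ln(118.6/58.6)/(2π×0.0463×13.5) = 0.1795 K/W
R_glass-fibre batt = ln(139.6/118.6)/(2π×0.04×13.5) = 0.04805 K/W
R_total = 0.2276 K/W
Q = ΔT/R_total = 22/0.2276
Q = 96.7 W
T_interface = T_inner + Q·ΣR(inner→interface) = 8 + 96.7×0.1796

T ≈ 25.4 °C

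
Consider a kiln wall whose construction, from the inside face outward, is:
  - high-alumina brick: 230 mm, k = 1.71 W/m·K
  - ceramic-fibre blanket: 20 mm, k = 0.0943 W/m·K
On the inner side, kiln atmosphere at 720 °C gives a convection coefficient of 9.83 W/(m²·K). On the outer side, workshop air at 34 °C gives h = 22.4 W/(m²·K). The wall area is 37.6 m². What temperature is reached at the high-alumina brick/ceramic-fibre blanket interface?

T ≈ 391 °C

Model the wall as resistances in series:
R_inner film = 1/(h_i·A) = 1/(9.83×37.6) = 0.002706 K/W
R_high-alumina brick = L/(kA) = 0.23/(1.71×37.6) = 0.003577 K/W
R_ceramic-fibre blanket = L/(kA) = 0.02/(0.0943×37.6) = 0.005641 K/W
R_outer film = 1/(h_o·A) = 1/(22.4×37.6) = 0.001187 K/W
R_total = 0.01311 K/W;  Q = ΔT/R_total = 686/0.01311 = 52320 W
T_interface = T_inner − Q·ΣR(inner→interface) = 720 − 52300×0.006283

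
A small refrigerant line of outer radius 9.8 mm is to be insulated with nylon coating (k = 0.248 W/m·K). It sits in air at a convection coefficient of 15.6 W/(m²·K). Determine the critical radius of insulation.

For a cylinder r_cr = k/h = 0.248/15.6
r_cr = 15.9 mm; since the bare radius (9.8 mm) is below r_cr, adding a thin layer of insulation will *increase* heat loss.

r_cr ≈ 15.9 mm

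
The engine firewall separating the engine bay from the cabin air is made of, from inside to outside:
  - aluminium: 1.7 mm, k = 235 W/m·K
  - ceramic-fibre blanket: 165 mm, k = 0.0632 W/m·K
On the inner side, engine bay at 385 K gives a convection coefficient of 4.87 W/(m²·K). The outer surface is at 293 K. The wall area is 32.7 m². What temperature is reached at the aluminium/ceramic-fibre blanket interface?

T ≈ 378 K

Treating each layer as a thermal resistance in series:
R_inner film = 1/(h_i·A) = 1/(4.87×32.7) = 0.006279 K/W
R_aluminium = L/(kA) = 0.0017/(235×32.7) = 2.212×10^-7 K/W
R_ceramic-fibre blanket = L/(kA) = 0.165/(0.0632×32.7) = 0.07984 K/W
R_total = 0.08612 K/W;  Q = ΔT/R_total = 92/0.08612 = 1068 W
T_interface = T_inner − Q·ΣR(inner→interface) = 385 − 1070×0.00628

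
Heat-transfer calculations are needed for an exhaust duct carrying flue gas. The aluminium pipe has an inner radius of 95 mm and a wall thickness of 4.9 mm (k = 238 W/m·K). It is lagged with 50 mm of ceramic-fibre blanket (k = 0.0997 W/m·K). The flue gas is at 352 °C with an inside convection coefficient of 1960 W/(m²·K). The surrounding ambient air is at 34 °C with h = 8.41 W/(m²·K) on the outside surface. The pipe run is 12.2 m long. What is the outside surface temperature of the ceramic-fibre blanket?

T ≈ 85.8 °C

Treating each annulus and film as a series resistance:
R_inner film = 1/(h_i·2πr₁L) = 1/(1960×2π×0.095×12.2) = 7.006×10^-5 K/W
R_aluminium pipe wall = ln(99.9/95)/(2π×238×12.2) = 2.757×10^-6 K/W
R_ceramic-fibre blanket = ln(149.9/99.9)/(2π×0.0997×12.2) = 0.0531 K/W
R_outer film = 1/(h_o·2πr_oL) = 1/(8.41×2π×0.1499×12.2) = 0.01035 K/W
R_total = 0.06352 K/W
Q = ΔT/R_total = 318/0.06352
Q = 5010 W
T_interface = T_inner − Q·ΣR(inner→interface) = 352 − 5010×0.05317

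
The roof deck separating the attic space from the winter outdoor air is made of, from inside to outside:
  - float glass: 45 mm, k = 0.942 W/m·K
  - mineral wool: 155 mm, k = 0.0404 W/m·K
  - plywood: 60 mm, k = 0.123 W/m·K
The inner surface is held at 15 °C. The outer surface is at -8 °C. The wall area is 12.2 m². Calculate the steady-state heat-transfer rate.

Model the wall as resistances in series:
R_float glass = L/(kA) = 0.045/(0.942×12.2) = 0.003916 K/W
R_mineral wool = L/(kA) = 0.155/(0.0404×12.2) = 0.3145 K/W
R_plywood = L/(kA) = 0.06/(0.123×12.2) = 0.03998 K/W
R_total = 0.3584 K/W
Q = ΔT / R_total = 23 / 0.3584

Q ≈ 64.2 W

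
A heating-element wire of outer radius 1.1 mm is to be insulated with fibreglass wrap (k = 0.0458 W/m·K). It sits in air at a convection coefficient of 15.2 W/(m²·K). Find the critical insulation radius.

r_cr ≈ 3.01 mm

For a cylinder r_cr = k/h = 0.0458/15.2
r_cr = 3.01 mm; since the bare radius (1.1 mm) is below r_cr, adding a thin layer of insulation will *increase* heat loss.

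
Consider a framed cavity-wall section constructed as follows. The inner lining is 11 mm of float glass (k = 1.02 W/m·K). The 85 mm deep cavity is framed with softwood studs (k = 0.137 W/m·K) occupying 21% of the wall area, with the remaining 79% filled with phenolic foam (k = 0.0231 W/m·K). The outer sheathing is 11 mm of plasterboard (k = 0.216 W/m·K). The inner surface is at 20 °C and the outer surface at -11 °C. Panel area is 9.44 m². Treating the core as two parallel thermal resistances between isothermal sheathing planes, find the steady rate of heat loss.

Q ≈ 157 W

Sheathing layers in series; stud and cavity paths in parallel between them.
R_inner = 0.011/(1.02×9.44) = 0.001142 K/W
R_stud  = 0.085/(0.137×0.21×9.44) = 0.313 K/W
R_cav   = 0.085/(0.0231×0.79×9.44) = 0.4934 K/W
1/R_core = 1/R_stud + 1/R_cav → R_core = 0.1915 K/W
R_outer = 0.011/(0.216×9.44) = 0.005395 K/W
R_total = 0.198 K/W
Q = ΔT/R_total = 31/0.198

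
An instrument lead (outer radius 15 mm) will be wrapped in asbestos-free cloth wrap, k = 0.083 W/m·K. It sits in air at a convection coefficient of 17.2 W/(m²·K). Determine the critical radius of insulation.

r_cr ≈ 4.83 mm

For a cylinder r_cr = k/h = 0.083/17.2
r_cr = 4.83 mm; since the bare radius (15 mm) is above r_cr, any added insulation will reduce heat loss.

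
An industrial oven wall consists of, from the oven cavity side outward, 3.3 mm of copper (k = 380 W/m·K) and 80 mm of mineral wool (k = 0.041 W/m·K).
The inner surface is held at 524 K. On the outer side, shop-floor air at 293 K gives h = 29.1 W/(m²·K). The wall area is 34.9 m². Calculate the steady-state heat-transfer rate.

Thermal resistances in series:
R_copper = L/(kA) = 0.0033/(380×34.9) = 2.488×10^-7 K/W
R_mineral wool = L/(kA) = 0.08/(0.041×34.9) = 0.05591 K/W
R_outer film = 1/(h_o·A) = 1/(29.1×34.9) = 9.846×10^-4 K/W
R_total = 0.05689 K/W
Q = ΔT / R_total = 231 / 0.05689

Q ≈ 4060 W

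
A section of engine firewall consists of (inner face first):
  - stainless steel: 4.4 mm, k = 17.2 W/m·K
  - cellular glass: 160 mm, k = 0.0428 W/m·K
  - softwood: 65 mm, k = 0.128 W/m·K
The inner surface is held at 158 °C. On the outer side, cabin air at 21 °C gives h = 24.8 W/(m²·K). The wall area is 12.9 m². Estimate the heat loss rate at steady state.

Q ≈ 412 W

Using the resistance-network approach (series):
R_stainless steel = L/(kA) = 0.0044/(17.2×12.9) = 1.983×10^-5 K/W
R_cellular glass = L/(kA) = 0.16/(0.0428×12.9) = 0.2898 K/W
R_softwood = L/(kA) = 0.065/(0.128×12.9) = 0.03937 K/W
R_outer film = 1/(h_o·A) = 1/(24.8×12.9) = 0.003126 K/W
R_total = 0.3323 K/W
Q = ΔT / R_total = 137 / 0.3323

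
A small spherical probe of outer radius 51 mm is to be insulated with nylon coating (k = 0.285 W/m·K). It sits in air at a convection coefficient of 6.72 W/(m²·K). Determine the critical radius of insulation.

For a sphere r_cr = 2k/h = 2×0.285/6.72
r_cr = 84.8 mm; since the bare radius (51 mm) is below r_cr, adding a thin layer of insulation will *increase* heat loss.

r_cr ≈ 84.8 mm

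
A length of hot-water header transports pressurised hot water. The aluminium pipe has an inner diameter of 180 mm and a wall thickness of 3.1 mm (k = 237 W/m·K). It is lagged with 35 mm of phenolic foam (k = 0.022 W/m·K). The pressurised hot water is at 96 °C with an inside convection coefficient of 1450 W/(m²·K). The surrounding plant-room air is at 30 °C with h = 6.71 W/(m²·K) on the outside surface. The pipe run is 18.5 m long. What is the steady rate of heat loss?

Q ≈ 489 W

Per-layer cylindrical resistances, series-summed:
R_inner film = 1/(h_i·2πr₁L) = 1/(1450×2π×0.09×18.5) = 6.592×10^-5 K/W
R_aluminium pipe wall = ln(93.1/90)/(2π×237×18.5) = 1.229×10^-6 K/W
R_phenolic foam = ln(128.1/93.1)/(2π×0.022×18.5) = 0.1248 K/W
R_outer film = 1/(h_o·2πr_oL) = 1/(6.71×2π×0.1281×18.5) = 0.01001 K/W
R_total = 0.1349 K/W
Q = ΔT/R_total = 66/0.1349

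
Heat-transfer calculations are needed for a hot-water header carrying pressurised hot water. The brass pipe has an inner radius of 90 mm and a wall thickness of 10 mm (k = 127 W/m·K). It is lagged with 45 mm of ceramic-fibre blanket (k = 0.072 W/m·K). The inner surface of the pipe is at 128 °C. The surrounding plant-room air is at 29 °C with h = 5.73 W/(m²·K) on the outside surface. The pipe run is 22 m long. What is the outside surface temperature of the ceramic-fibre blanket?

T ≈ 47.7 °C

For a radial system each layer contributes R = ln(r_out/r_in)/(2πkL); films add R = 1/(hA).
R_brass pipe wall = ln(100/90)/(2π×127×22) = 6.002×10^-6 K/W
R_ceramic-fibre blanket = ln(145/100)/(2π×0.072×22) = 0.03733 K/W
R_outer film = 1/(h_o·2πr_oL) = 1/(5.73×2π×0.145×22) = 0.008707 K/W
R_total = 0.04605 K/W
Q = ΔT/R_total = 99/0.04605
Q = 2150 W
T_interface = T_inner − Q·ΣR(inner→interface) = 128 − 2150×0.03734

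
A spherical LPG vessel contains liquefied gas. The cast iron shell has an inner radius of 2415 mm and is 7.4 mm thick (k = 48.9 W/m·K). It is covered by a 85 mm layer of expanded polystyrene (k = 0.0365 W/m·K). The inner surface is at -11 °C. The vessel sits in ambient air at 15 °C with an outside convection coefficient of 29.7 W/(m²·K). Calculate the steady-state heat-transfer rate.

Q ≈ 840 W

Radial (spherical) resistances in series:
R_cast iron shell = (1/2.415 − 1/2.4224)/(4π×48.9) = 2.058×10^-6 K/W
R_expanded polystyrene = (1/2.4224 − 1/2.5074)/(4π×0.0365) = 0.03051 K/W
R_outer film = 1/(h·4πr_o²) = 1/(29.7×4π×2.5074²) = 4.262×10^-4 K/W
R_total = 0.03094 K/W
Q = ΔT/R_total = 26/0.03094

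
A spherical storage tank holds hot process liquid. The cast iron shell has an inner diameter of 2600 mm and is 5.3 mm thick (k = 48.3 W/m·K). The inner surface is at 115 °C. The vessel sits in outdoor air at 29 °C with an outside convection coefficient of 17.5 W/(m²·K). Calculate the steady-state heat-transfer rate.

Q ≈ 32200 W

Radial (spherical) resistances in series:
R_cast iron shell = (1/1.3 − 1/1.3053)/(4π×48.3) = 5.146×10^-6 K/W
R_outer film = 1/(h·4πr_o²) = 1/(17.5×4π×1.3053²) = 0.002669 K/W
R_total = 0.002674 K/W
Q = ΔT/R_total = 86/0.002674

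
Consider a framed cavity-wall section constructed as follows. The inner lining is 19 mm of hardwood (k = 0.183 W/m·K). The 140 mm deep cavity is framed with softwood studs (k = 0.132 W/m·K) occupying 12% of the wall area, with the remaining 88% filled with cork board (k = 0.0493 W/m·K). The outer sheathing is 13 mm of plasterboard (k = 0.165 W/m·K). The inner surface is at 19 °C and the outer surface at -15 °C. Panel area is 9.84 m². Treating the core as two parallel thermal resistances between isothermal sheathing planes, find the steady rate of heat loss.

Q ≈ 131 W

Sheathing layers in series; stud and cavity paths in parallel between them.
R_inner = 0.019/(0.183×9.84) = 0.01055 K/W
R_stud  = 0.14/(0.132×0.12×9.84) = 0.8982 K/W
R_cav   = 0.14/(0.0493×0.88×9.84) = 0.3279 K/W
1/R_core = 1/R_stud + 1/R_cav → R_core = 0.2402 K/W
R_outer = 0.013/(0.165×9.84) = 0.008007 K/W
R_total = 0.2588 K/W
Q = ΔT/R_total = 34/0.2588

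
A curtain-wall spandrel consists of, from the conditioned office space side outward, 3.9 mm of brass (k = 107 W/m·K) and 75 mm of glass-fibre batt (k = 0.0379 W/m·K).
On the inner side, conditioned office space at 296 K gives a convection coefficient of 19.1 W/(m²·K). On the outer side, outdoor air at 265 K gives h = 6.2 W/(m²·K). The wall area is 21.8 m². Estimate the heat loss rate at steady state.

Series thermal resistances:
R_inner film = 1/(h_i·A) = 1/(19.1×21.8) = 0.002402 K/W
R_brass = L/(kA) = 0.0039/(107×21.8) = 1.672×10^-6 K/W
R_glass-fibre batt = L/(kA) = 0.075/(0.0379×21.8) = 0.09077 K/W
R_outer film = 1/(h_o·A) = 1/(6.2×21.8) = 0.007399 K/W
R_total = 0.1006 K/W
Q = ΔT / R_total = 31 / 0.1006

Q ≈ 308 W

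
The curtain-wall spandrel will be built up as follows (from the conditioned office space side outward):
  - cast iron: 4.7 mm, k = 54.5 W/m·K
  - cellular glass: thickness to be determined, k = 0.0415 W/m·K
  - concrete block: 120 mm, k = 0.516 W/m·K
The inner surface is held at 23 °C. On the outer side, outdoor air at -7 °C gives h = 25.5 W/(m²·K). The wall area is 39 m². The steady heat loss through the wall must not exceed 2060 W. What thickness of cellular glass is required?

Series thermal resistances:
R_cast iron = L/(kA) = 0.0047/(54.5×39) = 2.211×10^-6 K/W
R_concrete block = L/(kA) = 0.12/(0.516×39) = 0.005963 K/W
R_outer film = 1/(h_o·A) = 1/(25.5×39) = 0.001006 K/W
Sum of the known resistances R_other = 0.006971 K/W
Required total resistance R_tot = ΔT/Q_allow = 30/2060 = 0.01456 K/W
R_cellular glass = R_tot − R_other = 0.007592 K/W
L = R·k·A = 0.007592×0.0415×39

L ≈ 12.3 mm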